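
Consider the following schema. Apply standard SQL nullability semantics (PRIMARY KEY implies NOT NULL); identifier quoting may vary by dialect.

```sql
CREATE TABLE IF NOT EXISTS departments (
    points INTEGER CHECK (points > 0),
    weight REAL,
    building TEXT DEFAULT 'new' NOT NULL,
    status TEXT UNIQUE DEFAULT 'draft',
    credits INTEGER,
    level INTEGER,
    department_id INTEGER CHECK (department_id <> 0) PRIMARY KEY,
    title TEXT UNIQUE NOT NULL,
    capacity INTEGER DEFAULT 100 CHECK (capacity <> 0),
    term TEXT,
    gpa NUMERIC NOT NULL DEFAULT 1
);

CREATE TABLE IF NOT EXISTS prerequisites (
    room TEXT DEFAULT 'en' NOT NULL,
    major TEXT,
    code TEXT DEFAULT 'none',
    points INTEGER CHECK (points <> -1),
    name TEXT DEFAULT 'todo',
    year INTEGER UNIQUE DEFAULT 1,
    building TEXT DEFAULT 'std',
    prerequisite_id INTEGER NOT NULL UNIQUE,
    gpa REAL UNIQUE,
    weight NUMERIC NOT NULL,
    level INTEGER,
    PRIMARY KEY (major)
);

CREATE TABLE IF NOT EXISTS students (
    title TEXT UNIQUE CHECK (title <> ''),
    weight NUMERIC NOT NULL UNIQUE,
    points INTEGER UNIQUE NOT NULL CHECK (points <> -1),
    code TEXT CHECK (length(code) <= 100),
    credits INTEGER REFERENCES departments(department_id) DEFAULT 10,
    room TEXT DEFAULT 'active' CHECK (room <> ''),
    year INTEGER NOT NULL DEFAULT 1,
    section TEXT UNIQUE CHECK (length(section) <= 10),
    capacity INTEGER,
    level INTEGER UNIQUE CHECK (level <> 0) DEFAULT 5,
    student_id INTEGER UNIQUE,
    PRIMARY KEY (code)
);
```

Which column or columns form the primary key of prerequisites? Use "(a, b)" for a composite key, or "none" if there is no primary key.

major

major is declared PRIMARY KEY as a table-level PRIMARY KEY clause.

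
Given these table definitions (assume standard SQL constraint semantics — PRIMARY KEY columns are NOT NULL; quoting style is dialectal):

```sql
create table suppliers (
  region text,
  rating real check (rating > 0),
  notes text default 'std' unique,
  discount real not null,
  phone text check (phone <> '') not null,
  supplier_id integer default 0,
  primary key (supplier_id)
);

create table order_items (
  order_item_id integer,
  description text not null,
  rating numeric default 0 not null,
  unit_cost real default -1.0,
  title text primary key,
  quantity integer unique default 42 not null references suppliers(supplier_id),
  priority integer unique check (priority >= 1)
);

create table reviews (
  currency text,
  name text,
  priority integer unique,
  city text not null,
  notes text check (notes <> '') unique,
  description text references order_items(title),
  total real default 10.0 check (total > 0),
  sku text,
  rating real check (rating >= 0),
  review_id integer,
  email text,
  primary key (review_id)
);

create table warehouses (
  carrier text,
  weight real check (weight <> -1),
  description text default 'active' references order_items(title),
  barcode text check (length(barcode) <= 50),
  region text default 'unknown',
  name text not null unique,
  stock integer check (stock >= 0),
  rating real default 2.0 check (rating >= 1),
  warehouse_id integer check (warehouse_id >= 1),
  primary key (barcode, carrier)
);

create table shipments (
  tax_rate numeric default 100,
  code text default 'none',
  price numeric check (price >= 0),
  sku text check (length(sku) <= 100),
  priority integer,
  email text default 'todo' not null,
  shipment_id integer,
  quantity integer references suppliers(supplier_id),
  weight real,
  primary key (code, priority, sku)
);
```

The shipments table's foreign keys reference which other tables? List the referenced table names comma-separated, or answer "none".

suppliers

- quantity REFERENCES suppliers(supplier_id).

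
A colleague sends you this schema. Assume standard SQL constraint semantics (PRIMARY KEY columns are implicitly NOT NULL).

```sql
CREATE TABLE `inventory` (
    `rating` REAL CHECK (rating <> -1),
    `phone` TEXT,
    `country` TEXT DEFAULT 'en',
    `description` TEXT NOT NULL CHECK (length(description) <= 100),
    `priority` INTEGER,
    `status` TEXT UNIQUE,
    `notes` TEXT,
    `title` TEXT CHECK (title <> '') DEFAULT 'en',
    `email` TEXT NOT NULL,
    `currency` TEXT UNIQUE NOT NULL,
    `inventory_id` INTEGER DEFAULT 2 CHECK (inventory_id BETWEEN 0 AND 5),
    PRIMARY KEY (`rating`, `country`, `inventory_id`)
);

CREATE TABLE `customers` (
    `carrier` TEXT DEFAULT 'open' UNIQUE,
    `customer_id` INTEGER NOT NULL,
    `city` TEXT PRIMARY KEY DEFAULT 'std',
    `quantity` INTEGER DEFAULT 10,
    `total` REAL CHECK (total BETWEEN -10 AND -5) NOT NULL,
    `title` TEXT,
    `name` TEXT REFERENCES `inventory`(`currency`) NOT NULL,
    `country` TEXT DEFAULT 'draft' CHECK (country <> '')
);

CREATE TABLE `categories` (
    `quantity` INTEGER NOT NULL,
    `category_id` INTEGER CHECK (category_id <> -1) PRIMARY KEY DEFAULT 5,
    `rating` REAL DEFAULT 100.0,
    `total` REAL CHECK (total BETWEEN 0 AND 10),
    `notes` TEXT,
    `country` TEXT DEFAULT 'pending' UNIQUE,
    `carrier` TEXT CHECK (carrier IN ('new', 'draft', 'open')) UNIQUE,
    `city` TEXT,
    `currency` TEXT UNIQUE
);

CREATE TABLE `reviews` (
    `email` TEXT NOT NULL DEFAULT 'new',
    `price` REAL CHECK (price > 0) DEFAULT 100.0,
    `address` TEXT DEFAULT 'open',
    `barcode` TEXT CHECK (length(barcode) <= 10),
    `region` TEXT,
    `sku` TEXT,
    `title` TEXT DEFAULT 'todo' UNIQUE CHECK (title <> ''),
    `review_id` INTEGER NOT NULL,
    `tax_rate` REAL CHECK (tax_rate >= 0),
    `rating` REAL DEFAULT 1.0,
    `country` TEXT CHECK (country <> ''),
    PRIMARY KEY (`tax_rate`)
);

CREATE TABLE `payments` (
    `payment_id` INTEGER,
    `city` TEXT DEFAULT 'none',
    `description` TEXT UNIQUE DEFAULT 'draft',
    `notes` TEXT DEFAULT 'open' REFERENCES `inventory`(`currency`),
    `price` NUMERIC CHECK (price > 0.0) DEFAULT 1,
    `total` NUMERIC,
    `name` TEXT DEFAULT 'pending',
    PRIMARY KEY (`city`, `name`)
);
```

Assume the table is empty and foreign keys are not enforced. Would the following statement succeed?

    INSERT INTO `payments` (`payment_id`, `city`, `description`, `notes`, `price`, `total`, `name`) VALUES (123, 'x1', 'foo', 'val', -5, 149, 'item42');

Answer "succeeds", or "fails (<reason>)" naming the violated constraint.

The value -5 for price violates CHECK (price > 0.0).

fails (CHECK on price)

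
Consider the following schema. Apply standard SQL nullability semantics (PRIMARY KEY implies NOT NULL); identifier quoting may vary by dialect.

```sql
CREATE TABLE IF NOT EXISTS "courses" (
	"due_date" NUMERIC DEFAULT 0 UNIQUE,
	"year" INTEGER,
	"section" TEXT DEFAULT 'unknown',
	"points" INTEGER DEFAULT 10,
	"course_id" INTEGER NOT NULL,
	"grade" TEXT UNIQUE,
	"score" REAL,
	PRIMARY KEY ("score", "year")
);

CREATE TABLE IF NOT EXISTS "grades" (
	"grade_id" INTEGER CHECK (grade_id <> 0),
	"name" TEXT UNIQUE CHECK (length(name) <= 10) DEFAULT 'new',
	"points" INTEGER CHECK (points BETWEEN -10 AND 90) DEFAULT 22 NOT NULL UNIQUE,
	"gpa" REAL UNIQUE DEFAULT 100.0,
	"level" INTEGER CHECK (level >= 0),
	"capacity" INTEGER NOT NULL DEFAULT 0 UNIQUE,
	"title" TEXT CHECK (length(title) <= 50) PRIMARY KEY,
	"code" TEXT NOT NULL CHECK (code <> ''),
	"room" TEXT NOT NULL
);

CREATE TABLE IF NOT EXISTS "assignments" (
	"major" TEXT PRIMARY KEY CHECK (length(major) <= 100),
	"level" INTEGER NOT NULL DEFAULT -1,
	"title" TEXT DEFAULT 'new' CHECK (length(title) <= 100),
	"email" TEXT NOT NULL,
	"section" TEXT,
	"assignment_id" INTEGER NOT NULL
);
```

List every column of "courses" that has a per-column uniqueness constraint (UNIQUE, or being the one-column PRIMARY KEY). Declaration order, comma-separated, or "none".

- due_date: declared UNIQUE → unique.
- year: part of a composite PRIMARY KEY — only the tuple is unique, not this column on its own.
- section: no UNIQUE or single-column PK constraint.
- points: no UNIQUE or single-column PK constraint.
- course_id: no UNIQUE or single-column PK constraint.
- grade: declared UNIQUE → unique.
- score: part of a composite PRIMARY KEY — only the tuple is unique, not this column on its own.

due_date, grade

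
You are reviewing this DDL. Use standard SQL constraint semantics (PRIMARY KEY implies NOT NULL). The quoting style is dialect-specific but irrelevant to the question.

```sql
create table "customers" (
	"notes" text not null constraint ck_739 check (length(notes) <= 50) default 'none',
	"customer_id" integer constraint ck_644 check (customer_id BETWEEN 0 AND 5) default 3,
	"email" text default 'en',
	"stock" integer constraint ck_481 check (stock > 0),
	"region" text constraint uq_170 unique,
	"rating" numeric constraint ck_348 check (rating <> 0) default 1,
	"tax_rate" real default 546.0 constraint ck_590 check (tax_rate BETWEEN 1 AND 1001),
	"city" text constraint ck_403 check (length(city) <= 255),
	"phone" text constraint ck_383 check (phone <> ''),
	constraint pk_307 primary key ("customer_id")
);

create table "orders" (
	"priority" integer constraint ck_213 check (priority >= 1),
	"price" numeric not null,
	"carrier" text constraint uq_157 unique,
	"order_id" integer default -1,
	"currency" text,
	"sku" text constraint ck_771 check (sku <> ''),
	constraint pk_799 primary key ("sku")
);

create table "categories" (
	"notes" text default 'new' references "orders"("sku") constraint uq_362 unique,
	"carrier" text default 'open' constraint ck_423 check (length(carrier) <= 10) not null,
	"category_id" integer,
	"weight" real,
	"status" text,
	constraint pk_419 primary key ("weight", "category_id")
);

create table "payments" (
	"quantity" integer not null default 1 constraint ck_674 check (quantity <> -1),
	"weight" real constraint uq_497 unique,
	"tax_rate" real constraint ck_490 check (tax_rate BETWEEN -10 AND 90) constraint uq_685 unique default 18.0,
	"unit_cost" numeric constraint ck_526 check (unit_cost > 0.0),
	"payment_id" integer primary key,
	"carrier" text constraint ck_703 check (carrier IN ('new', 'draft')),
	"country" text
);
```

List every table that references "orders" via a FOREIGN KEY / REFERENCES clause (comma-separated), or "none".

categories

- categories.notes references orders(sku).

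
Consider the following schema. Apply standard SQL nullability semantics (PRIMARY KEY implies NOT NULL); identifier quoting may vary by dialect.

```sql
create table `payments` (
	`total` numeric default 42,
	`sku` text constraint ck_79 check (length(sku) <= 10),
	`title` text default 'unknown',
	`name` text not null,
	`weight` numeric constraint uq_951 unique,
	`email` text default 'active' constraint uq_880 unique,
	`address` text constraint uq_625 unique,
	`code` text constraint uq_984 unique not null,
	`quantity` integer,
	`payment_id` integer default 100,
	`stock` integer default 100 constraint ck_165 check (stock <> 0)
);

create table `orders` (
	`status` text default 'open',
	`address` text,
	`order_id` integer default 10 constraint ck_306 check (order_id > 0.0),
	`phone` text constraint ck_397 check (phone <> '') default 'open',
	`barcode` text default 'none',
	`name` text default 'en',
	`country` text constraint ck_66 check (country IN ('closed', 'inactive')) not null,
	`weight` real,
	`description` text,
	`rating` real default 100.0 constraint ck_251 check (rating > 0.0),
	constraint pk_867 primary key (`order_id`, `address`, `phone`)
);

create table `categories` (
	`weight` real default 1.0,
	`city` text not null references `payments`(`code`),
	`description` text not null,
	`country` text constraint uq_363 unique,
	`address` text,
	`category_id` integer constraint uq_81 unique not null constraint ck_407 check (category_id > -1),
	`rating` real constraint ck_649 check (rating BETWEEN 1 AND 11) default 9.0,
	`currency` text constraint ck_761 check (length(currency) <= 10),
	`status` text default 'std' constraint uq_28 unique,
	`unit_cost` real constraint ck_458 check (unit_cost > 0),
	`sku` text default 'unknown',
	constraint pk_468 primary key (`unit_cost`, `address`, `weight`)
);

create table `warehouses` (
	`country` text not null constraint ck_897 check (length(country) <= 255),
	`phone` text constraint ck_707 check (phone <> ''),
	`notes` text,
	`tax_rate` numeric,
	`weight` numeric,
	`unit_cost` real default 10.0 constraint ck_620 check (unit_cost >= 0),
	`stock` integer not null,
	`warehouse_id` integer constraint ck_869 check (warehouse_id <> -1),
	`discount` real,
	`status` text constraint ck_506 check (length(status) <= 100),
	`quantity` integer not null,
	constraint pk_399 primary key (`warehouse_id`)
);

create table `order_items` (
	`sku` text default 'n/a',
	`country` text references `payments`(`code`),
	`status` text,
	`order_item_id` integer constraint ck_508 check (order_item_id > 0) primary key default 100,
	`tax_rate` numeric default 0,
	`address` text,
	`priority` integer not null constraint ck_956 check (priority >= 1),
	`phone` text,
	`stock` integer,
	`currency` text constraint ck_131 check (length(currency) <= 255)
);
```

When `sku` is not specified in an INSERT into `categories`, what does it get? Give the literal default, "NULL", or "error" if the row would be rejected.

sku has an explicit DEFAULT 'unknown'.
When the column is omitted from an INSERT, that default is used.

'unknown'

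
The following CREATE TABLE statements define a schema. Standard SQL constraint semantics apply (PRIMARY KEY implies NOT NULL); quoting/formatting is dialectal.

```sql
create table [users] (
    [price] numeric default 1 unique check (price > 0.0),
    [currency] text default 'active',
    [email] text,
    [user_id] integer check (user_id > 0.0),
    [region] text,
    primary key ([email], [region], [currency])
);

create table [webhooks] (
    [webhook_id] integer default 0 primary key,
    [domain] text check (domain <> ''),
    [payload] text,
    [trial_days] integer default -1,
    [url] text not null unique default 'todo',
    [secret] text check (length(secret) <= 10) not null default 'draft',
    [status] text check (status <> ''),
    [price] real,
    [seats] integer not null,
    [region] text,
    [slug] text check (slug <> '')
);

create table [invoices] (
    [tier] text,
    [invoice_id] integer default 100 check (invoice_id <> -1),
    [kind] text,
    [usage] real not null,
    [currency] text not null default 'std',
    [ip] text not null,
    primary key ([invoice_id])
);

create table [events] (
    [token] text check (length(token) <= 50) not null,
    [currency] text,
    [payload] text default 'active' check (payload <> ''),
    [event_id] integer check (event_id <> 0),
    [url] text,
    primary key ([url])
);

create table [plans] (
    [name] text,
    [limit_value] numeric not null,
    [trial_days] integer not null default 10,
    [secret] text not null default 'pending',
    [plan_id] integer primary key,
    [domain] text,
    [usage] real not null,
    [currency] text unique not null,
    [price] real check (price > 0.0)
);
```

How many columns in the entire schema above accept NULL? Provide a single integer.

users: 2 nullable (price, user_id — PK (email, region, currency) and explicit NOT NULL columns excluded).
webhooks: 7 nullable (domain, payload, trial_days, status, price, region, slug — PK (webhook_id) and explicit NOT NULL columns excluded).
invoices: 2 nullable (tier, kind — PK (invoice_id) and explicit NOT NULL columns excluded).
events: 3 nullable (currency, payload, event_id — PK (url) and explicit NOT NULL columns excluded).
plans: 3 nullable (name, domain, price — PK (plan_id) and explicit NOT NULL columns excluded).
Total: 2 + 7 + 2 + 3 + 3 = 17.

17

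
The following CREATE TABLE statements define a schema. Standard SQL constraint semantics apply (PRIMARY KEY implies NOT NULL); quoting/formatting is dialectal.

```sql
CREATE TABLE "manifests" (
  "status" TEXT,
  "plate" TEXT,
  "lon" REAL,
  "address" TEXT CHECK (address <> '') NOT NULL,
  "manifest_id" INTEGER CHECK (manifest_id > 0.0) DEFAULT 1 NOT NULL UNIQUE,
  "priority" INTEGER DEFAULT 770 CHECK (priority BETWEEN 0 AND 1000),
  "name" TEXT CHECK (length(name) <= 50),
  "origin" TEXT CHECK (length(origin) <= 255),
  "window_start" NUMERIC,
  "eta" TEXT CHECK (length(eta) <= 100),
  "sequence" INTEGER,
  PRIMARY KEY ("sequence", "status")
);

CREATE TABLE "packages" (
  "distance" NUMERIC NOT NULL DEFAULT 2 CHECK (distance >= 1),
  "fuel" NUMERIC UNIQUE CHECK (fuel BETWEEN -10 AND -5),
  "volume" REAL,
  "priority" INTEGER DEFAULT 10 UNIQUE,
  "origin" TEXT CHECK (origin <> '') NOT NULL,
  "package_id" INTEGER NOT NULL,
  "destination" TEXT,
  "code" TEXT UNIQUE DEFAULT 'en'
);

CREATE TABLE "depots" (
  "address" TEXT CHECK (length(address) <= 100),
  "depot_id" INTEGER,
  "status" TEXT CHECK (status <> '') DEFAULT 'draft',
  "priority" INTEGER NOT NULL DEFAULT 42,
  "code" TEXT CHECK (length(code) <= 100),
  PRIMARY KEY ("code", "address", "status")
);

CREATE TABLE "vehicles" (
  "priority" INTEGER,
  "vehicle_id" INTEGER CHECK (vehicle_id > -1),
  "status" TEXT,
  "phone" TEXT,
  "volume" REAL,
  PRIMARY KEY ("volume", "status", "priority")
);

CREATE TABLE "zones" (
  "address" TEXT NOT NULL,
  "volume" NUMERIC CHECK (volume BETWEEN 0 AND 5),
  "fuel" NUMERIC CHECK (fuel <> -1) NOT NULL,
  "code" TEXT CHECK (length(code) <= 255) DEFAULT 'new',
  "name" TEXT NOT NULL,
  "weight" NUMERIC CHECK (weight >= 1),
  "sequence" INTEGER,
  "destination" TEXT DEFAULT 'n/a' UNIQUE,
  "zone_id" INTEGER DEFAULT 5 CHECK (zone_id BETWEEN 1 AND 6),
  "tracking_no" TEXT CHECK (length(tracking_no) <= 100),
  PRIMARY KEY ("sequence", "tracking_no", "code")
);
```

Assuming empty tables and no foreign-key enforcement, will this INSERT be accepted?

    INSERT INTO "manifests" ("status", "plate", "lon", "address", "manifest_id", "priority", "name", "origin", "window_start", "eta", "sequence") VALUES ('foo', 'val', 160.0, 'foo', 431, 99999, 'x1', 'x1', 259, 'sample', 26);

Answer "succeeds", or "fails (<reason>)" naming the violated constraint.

The value 99999 for priority violates CHECK (priority BETWEEN 0 AND 1000).

fails (CHECK on priority)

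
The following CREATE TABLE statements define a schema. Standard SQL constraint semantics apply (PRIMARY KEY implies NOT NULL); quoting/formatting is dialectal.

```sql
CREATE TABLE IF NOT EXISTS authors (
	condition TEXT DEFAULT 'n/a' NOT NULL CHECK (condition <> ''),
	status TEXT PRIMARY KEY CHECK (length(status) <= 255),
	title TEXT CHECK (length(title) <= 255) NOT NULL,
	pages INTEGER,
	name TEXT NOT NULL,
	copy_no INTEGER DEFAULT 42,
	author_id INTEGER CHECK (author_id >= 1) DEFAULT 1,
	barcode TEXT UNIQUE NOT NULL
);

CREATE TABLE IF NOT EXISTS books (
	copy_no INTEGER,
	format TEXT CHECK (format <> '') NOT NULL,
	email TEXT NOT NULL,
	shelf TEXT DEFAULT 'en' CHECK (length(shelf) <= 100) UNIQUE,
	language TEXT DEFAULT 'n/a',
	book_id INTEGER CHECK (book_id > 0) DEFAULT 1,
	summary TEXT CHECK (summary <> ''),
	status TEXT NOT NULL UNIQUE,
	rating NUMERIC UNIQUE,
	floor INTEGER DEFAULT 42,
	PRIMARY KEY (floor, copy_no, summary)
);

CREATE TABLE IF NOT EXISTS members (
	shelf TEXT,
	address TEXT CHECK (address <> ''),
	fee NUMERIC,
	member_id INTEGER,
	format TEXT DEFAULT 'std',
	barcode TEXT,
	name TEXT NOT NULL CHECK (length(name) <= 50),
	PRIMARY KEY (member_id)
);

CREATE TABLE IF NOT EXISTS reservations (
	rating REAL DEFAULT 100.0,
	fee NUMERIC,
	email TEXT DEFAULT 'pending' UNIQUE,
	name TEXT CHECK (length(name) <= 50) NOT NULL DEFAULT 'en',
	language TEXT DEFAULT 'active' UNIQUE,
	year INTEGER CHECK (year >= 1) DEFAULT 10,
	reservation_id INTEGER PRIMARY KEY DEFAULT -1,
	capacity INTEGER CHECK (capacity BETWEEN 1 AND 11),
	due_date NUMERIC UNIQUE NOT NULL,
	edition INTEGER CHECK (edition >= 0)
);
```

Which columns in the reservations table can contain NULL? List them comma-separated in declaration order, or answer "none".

- rating: DEFAULT only fills an omitted column; an explicit NULL is still allowed → nullable.
- fee: no NOT NULL constraint applies → nullable.
- email: UNIQUE does not imply NOT NULL → nullable.
- name: declared NOT NULL → not nullable.
- language: UNIQUE does not imply NOT NULL → nullable.
- year: CHECK does not forbid NULL (a CHECK constraint passes when its expression is NULL) → nullable.
- reservation_id: part of the PRIMARY KEY, which implies NOT NULL → not nullable.
- capacity: CHECK does not forbid NULL (a CHECK constraint passes when its expression is NULL) → nullable.
- due_date: declared NOT NULL → not nullable.
- edition: CHECK does not forbid NULL (a CHECK constraint passes when its expression is NULL) → nullable.

rating, fee, email, language, year, capacity, edition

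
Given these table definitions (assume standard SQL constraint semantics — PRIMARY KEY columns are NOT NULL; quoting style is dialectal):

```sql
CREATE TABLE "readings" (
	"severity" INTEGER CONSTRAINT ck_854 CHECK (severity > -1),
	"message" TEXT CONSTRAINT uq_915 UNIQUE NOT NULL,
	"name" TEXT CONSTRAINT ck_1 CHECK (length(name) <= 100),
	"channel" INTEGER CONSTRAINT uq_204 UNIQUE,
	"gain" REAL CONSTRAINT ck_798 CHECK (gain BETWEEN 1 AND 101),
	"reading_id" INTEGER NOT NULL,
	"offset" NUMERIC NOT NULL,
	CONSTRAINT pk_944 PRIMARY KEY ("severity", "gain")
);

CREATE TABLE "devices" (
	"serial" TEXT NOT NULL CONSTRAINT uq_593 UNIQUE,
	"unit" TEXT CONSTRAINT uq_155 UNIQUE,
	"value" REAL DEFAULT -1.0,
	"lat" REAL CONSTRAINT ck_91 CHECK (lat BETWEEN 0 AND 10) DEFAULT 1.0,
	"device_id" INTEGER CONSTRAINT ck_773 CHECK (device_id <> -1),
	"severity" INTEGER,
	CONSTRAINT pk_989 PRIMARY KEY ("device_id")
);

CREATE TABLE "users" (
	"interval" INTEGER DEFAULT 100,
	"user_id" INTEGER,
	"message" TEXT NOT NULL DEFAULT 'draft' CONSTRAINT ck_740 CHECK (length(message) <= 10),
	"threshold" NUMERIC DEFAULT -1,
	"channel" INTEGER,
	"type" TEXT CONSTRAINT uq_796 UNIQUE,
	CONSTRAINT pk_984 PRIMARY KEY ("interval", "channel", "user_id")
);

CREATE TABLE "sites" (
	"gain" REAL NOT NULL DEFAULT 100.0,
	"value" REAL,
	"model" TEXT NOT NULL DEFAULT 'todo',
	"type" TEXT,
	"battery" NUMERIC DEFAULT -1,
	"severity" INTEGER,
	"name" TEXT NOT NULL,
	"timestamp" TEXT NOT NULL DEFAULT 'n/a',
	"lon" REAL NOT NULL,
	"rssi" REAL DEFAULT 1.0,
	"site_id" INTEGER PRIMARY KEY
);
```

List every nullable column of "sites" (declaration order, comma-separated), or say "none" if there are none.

- gain: declared NOT NULL → not nullable.
- value: no NOT NULL constraint applies → nullable.
- model: declared NOT NULL → not nullable.
- type: no NOT NULL constraint applies → nullable.
- battery: DEFAULT only fills an omitted column; an explicit NULL is still allowed → nullable.
- severity: no NOT NULL constraint applies → nullable.
- name: declared NOT NULL → not nullable.
- timestamp: declared NOT NULL → not nullable.
- lon: declared NOT NULL → not nullable.
- rssi: DEFAULT only fills an omitted column; an explicit NULL is still allowed → nullable.
- site_id: part of the PRIMARY KEY, which implies NOT NULL → not nullable.

value, type, battery, severity, rssi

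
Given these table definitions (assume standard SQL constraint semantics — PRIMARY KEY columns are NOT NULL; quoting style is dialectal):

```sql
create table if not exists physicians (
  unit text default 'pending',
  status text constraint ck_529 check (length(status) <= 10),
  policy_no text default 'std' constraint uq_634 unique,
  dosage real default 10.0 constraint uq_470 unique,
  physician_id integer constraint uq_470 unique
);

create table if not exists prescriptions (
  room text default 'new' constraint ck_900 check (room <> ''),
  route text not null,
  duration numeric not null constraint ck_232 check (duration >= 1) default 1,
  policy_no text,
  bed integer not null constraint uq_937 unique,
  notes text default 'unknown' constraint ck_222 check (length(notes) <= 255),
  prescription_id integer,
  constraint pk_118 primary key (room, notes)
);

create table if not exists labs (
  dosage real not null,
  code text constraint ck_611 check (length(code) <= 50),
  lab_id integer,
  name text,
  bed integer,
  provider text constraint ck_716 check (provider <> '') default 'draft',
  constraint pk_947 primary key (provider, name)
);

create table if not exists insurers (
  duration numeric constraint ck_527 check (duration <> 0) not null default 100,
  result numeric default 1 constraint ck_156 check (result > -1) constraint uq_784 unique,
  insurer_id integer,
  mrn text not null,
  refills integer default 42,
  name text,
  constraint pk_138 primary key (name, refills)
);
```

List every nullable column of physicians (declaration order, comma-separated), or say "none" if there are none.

- unit: DEFAULT only fills an omitted column; an explicit NULL is still allowed → nullable.
- status: CHECK does not forbid NULL (a CHECK constraint passes when its expression is NULL) → nullable.
- policy_no: UNIQUE does not imply NOT NULL → nullable.
- dosage: UNIQUE does not imply NOT NULL → nullable.
- physician_id: UNIQUE does not imply NOT NULL → nullable.

unit, status, policy_no, dosage, physician_id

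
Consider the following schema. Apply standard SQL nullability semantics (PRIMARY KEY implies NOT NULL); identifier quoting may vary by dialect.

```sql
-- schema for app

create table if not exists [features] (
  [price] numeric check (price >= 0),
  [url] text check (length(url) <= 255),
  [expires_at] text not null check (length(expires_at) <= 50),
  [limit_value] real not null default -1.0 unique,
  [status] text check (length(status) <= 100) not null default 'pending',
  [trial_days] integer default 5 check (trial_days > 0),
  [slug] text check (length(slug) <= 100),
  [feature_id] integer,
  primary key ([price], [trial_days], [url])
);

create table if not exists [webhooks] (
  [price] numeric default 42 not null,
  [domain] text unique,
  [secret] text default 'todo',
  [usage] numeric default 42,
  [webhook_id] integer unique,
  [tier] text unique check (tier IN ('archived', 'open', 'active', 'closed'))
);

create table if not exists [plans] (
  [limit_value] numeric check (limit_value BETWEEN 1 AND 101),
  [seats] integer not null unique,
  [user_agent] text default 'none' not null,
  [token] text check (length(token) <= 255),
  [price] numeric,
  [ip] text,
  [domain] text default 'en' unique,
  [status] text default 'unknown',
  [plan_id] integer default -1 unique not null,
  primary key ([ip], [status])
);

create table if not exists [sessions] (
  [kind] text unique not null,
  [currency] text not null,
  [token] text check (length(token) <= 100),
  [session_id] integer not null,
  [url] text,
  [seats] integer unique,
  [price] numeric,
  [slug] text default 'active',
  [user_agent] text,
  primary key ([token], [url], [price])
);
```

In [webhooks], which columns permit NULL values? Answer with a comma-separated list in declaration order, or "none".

- price: declared NOT NULL → not nullable.
- domain: UNIQUE does not imply NOT NULL → nullable.
- secret: DEFAULT only fills an omitted column; an explicit NULL is still allowed → nullable.
- usage: DEFAULT only fills an omitted column; an explicit NULL is still allowed → nullable.
- webhook_id: UNIQUE does not imply NOT NULL → nullable.
- tier: CHECK does not forbid NULL (a CHECK constraint passes when its expression is NULL) → nullable.

domain, secret, usage, webhook_id, tier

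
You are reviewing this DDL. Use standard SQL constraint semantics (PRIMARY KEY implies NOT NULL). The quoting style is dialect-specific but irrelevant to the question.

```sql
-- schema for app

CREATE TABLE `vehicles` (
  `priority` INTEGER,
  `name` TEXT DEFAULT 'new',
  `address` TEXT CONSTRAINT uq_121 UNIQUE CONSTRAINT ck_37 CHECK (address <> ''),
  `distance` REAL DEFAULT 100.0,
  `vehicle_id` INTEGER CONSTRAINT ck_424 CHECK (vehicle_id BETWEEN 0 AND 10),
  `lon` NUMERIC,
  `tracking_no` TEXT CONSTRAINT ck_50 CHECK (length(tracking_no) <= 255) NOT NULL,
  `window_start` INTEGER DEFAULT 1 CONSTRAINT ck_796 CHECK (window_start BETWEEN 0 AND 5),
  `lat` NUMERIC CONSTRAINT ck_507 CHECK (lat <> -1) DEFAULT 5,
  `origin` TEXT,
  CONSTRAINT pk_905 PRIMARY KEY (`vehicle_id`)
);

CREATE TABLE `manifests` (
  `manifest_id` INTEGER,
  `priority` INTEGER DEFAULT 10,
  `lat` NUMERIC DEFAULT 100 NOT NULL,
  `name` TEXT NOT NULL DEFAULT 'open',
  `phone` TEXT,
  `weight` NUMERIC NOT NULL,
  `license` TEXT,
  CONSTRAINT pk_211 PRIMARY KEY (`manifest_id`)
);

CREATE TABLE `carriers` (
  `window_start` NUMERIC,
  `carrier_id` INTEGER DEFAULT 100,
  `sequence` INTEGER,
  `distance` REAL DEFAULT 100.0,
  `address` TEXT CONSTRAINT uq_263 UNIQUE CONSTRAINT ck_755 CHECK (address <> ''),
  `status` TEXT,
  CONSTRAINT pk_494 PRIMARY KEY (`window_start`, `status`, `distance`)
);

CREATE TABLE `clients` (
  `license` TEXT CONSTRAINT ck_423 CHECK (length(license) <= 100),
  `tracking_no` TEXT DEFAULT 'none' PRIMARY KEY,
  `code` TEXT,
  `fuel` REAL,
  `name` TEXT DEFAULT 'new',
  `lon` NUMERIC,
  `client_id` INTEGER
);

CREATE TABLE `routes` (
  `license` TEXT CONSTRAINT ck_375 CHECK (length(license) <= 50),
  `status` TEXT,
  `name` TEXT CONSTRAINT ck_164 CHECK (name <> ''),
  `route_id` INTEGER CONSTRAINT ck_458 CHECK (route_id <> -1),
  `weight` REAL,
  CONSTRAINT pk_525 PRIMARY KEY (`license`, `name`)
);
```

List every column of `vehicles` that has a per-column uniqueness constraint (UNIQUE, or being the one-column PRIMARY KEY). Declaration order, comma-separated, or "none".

- priority: no UNIQUE or single-column PK constraint.
- name: no UNIQUE or single-column PK constraint.
- address: declared UNIQUE → unique.
- distance: no UNIQUE or single-column PK constraint.
- vehicle_id: single-column PRIMARY KEY → unique.
- lon: no UNIQUE or single-column PK constraint.
- tracking_no: no UNIQUE or single-column PK constraint.
- window_start: no UNIQUE or single-column PK constraint.
- lat: no UNIQUE or single-column PK constraint.
- origin: no UNIQUE or single-column PK constraint.

address, vehicle_id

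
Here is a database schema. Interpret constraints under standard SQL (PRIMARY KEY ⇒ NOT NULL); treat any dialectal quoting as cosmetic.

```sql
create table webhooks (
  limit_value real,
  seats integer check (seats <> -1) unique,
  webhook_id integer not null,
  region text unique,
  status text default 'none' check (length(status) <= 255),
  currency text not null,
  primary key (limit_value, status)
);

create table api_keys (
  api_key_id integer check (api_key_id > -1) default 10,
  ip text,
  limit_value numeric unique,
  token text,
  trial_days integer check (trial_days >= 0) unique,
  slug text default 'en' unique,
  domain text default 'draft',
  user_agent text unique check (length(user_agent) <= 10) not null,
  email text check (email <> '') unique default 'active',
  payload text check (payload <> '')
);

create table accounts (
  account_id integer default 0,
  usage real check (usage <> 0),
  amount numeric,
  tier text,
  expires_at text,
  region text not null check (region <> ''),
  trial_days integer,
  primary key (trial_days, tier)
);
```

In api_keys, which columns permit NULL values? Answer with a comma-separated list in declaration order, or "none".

api_key_id, ip, limit_value, token, trial_days, slug, domain, email, payload

- api_key_id: CHECK does not forbid NULL (a CHECK constraint passes when its expression is NULL) → nullable.
- ip: no NOT NULL constraint applies → nullable.
- limit_value: UNIQUE does not imply NOT NULL → nullable.
- token: no NOT NULL constraint applies → nullable.
- trial_days: CHECK does not forbid NULL (a CHECK constraint passes when its expression is NULL) → nullable.
- slug: UNIQUE does not imply NOT NULL → nullable.
- domain: DEFAULT only fills an omitted column; an explicit NULL is still allowed → nullable.
- user_agent: declared NOT NULL → not nullable.
- email: CHECK does not forbid NULL (a CHECK constraint passes when its expression is NULL) → nullable.
- payload: CHECK does not forbid NULL (a CHECK constraint passes when its expression is NULL) → nullable.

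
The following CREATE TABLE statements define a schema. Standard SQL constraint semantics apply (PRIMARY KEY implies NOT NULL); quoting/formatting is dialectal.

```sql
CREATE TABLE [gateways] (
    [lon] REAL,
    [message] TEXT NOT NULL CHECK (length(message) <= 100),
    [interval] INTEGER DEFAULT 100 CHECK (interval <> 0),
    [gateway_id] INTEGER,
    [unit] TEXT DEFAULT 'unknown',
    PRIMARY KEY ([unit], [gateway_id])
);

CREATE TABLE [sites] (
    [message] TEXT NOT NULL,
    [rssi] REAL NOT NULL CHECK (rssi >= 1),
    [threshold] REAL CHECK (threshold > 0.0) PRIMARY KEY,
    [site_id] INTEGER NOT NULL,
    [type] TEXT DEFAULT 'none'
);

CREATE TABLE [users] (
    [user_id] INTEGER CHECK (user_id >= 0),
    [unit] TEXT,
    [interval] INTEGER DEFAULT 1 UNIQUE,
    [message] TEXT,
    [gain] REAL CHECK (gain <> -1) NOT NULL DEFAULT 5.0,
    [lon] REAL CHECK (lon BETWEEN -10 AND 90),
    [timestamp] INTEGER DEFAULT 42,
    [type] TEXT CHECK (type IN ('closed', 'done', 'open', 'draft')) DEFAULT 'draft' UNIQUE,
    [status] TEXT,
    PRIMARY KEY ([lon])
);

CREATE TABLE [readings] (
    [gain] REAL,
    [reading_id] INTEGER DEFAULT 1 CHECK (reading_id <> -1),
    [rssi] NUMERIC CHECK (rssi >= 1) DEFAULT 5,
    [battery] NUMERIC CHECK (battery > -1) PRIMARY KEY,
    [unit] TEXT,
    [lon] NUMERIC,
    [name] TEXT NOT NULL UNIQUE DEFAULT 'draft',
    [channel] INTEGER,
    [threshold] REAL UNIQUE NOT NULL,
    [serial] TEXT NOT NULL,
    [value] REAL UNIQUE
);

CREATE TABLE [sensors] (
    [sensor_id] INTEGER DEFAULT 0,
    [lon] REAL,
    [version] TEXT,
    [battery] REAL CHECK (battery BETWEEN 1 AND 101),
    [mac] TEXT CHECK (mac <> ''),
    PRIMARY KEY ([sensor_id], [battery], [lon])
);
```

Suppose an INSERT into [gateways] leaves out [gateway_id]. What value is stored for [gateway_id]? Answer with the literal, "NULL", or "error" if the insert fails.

gateway_id has no DEFAULT clause.
Omitting it would insert NULL, but it is part of the PRIMARY KEY, so the INSERT fails.

error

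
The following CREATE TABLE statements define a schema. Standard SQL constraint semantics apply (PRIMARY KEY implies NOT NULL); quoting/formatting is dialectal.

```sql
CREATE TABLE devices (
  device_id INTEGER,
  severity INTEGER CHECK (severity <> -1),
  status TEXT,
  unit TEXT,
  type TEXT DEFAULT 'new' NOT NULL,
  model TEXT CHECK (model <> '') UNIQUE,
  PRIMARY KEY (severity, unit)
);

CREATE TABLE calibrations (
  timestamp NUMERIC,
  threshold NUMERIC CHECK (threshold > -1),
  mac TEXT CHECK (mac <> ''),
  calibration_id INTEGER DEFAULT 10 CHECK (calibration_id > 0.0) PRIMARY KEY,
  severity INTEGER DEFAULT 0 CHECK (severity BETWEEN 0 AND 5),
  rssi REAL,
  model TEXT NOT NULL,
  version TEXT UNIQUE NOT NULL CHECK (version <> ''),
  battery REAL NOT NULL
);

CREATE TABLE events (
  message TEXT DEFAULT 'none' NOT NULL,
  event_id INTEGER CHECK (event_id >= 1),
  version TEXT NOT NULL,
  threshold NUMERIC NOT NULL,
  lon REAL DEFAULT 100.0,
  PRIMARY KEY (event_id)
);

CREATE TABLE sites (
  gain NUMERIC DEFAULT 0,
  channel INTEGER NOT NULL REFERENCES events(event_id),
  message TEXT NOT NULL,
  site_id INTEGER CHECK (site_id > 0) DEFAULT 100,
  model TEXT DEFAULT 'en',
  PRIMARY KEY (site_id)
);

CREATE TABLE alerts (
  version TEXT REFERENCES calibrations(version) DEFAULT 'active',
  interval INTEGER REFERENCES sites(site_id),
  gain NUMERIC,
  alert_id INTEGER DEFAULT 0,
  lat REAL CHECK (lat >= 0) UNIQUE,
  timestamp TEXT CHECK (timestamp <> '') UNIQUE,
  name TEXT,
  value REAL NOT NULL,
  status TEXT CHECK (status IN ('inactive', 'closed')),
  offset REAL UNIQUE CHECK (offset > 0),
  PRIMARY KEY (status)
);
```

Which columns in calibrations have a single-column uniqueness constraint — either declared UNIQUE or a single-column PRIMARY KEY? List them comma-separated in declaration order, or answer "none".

- timestamp: no UNIQUE or single-column PK constraint.
- threshold: no UNIQUE or single-column PK constraint.
- mac: no UNIQUE or single-column PK constraint.
- calibration_id: single-column PRIMARY KEY → unique.
- severity: no UNIQUE or single-column PK constraint.
- rssi: no UNIQUE or single-column PK constraint.
- model: no UNIQUE or single-column PK constraint.
- version: declared UNIQUE → unique.
- battery: no UNIQUE or single-column PK constraint.

calibration_id, version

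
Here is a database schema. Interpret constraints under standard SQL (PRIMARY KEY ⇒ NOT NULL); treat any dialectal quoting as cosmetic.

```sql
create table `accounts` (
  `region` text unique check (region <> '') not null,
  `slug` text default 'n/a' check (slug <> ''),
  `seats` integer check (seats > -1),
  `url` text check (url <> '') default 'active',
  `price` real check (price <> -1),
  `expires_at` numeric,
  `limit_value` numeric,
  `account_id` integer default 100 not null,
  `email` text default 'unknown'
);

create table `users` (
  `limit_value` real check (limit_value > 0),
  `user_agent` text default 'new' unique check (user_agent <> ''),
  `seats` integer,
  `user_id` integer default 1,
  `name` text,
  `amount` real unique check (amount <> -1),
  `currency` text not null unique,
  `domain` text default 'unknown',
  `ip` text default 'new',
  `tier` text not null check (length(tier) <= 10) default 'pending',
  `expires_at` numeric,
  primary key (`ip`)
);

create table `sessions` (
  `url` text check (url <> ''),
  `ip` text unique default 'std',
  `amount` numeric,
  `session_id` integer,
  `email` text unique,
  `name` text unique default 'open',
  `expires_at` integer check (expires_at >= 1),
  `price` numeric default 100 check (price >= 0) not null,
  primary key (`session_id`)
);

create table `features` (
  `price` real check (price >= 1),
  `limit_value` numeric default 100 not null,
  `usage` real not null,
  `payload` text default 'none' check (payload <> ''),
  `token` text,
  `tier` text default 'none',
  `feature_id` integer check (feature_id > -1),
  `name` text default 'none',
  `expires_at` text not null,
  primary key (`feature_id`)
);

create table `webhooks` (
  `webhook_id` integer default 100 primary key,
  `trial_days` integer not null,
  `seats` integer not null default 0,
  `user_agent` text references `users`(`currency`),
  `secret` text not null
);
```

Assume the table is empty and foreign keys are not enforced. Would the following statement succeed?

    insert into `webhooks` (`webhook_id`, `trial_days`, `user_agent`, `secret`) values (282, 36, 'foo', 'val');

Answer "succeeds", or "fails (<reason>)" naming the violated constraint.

succeeds

NOT NULL columns: seats defaults to 0; secret is supplied; trial_days is supplied; webhook_id is supplied.
No constraint is violated.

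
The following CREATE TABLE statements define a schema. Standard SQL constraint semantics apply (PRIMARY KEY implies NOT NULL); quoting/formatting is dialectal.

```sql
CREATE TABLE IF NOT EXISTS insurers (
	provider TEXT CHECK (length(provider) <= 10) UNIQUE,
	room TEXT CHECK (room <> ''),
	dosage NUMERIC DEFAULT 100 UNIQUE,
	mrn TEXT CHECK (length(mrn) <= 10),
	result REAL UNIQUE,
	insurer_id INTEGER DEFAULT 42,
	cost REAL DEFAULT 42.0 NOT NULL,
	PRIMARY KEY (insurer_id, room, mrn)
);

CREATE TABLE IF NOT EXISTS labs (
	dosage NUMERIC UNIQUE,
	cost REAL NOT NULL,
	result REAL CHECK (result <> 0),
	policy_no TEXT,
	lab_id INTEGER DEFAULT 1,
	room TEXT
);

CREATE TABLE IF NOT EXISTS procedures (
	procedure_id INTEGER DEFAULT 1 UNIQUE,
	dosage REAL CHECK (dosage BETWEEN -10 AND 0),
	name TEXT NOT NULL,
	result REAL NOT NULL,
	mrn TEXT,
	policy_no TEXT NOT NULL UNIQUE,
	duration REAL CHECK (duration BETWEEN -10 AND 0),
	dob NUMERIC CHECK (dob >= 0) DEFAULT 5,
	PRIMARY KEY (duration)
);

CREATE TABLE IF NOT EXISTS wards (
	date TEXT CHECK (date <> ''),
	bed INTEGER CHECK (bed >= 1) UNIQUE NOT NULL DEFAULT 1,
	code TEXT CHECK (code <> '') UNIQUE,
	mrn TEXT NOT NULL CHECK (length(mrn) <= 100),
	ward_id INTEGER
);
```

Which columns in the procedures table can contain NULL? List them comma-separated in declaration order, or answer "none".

- procedure_id: UNIQUE does not imply NOT NULL → nullable.
- dosage: CHECK does not forbid NULL (a CHECK constraint passes when its expression is NULL) → nullable.
- name: declared NOT NULL → not nullable.
- result: declared NOT NULL → not nullable.
- mrn: no NOT NULL constraint applies → nullable.
- policy_no: declared NOT NULL → not nullable.
- duration: part of the PRIMARY KEY, which implies NOT NULL → not nullable.
- dob: CHECK does not forbid NULL (a CHECK constraint passes when its expression is NULL) → nullable.

procedure_id, dosage, mrn, dob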